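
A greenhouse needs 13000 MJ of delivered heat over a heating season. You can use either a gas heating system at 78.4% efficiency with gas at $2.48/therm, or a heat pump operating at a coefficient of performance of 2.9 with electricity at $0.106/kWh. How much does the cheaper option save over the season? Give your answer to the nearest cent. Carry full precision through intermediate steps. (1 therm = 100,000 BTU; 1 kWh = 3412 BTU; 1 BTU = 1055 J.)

Heat load = 13000 MJ = 13,000,000,000 J / 1055 = 12,322,275 BTU
Gas: input = 12,322,275 / 0.784 = 15,717,187 BTU = 157.2 therm → 157.2 × $2.48 = $389.79
Heat pump: 12,322,275 BTU / 3412 = 3,611 kWh heat; / 2.9 = 1,245 kWh in → × $0.106 = $132.00
Difference = |$389.79 − $132.00| = $257.78

$257.78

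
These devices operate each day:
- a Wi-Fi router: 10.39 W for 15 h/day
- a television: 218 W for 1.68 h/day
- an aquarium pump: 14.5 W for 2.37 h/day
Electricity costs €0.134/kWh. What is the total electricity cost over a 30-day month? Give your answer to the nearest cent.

Wi-Fi router: 10.39 W × 15 h × 30 d = 4,676 Wh = 4.676 kWh
television: 218 W × 1.68 h × 30 d = 10,987 Wh = 10.99 kWh
aquarium pump: 14.5 W × 2.37 h × 30 d = 1,031 Wh = 1.031 kWh
Total energy = 4.676 + 10.99 + 1.031 = 16.69 kWh
Cost = 16.69 kWh × €0.134 = €2.24

€2.24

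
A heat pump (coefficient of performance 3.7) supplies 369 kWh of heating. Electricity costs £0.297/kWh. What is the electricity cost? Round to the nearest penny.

Electrical input = 369 kWh / 3.7 = 99.73 kWh
Cost = 99.73 × £0.297/kWh = £29.62

£29.62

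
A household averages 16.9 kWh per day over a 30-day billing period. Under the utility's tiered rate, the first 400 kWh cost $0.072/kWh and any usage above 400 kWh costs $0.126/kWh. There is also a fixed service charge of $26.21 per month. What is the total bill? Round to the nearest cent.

Usage = 16.9 kWh/day × 30 days = 507 kWh
First 400 kWh × $0.072 = $28.80
Remaining 107 kWh × $0.126 = $13.48
Energy charge = $42.28; + service $26.21 = $68.49

$68.49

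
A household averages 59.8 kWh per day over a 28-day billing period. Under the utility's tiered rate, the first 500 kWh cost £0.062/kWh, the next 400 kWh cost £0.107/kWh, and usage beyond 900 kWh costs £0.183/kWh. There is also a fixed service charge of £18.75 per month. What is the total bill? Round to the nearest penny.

£234.27

Usage = 59.8 kWh/day × 28 days = 1674.4 kWh
First 500 kWh × £0.062 = £31.00
Next 400 kWh × £0.107 = £42.80
Remaining 774.4 kWh × £0.183 = £141.72
Energy charge = £215.52; + service £18.75 = £234.27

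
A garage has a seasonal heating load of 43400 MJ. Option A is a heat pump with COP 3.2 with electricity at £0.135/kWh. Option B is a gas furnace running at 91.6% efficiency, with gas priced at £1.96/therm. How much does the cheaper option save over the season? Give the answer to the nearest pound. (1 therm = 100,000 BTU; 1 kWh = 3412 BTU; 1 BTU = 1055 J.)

Heat load = 43400 MJ = 43,400,000,000 J / 1055 = 41,137,441 BTU
Gas: input = 41,137,441 / 0.916 = 44,909,870 BTU = 449.1 therm → 449.1 × £1.96 = £880.23
Heat pump: 41,137,441 BTU / 3412 = 12,060 kWh heat; / 3.2 = 3,768 kWh in → × £0.135 = £508.64
Difference = |£880.23 − £508.64| = £371.59 ≈ £372

£372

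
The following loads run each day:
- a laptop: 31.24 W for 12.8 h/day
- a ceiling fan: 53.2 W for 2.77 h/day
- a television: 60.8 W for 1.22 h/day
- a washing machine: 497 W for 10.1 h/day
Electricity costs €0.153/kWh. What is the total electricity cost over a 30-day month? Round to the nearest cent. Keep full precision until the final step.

laptop: 31.24 W × 12.8 h × 30 d = 11,996 Wh = 12 kWh
ceiling fan: 53.2 W × 2.77 h × 30 d = 4,421 Wh = 4.421 kWh
television: 60.8 W × 1.22 h × 30 d = 2,225 Wh = 2.225 kWh
washing machine: 497 W × 10.1 h × 30 d = 150,591 Wh = 150.6 kWh
Total energy = 12 + 4.421 + 2.225 + 150.6 = 169.2 kWh
Cost = 169.2 kWh × €0.153 = €25.89

€25.89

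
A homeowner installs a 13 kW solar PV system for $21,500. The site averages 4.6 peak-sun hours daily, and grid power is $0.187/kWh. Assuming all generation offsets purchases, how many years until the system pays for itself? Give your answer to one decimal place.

Daily generation = 13 kW × 4.6 h = 59.8 kWh
Annual generation = 59.8 × 365 = 21827 kWh
Annual savings = 21827 × $0.187 = $4,081.65
Payback = $21,500 / $4,081.65 = 5.27 years

5.3 years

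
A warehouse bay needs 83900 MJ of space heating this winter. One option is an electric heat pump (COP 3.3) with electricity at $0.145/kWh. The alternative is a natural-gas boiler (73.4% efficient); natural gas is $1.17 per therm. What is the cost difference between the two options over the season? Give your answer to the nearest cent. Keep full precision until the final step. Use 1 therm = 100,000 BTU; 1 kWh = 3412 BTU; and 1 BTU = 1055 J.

Heat load = 83900 MJ = 83,900,000,000 J / 1055 = 79,526,066 BTU
Gas: input = 79,526,066 / 0.734 = 108,346,139 BTU = 1,083 therm → 1,083 × $1.17 = $1,267.65
Heat pump: 79,526,066 BTU / 3412 = 23,310 kWh heat; / 3.3 = 7,063 kWh in → × $0.145 = $1,024.13
Difference = |$1,267.65 − $1,024.13| = $243.52

$243.52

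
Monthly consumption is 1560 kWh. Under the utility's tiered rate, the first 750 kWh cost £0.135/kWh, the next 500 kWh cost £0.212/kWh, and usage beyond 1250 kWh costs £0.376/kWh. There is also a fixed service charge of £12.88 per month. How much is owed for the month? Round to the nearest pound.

£337

First 750 kWh × £0.135 = £101.25
Next 500 kWh × £0.212 = £106.00
Remaining 310 kWh × £0.376 = £116.56
Energy charge = £323.81; + service £12.88 = £336.69 ≈ £337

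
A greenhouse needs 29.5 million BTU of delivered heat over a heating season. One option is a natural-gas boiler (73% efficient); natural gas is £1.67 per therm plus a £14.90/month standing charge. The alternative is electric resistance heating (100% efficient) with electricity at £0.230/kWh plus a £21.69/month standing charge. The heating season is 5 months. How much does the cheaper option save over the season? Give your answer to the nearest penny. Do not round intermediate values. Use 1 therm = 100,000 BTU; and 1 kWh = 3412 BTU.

Heat load = 29.5 × 10⁶ BTU = 29,500,000 BTU
Gas: input = 29,500,000 / 0.73 = 40,410,959 BTU = 404.1 therm → 404.1 × £1.67 = £674.86; + 5 × £14.90 standing = £749.36
Electric: 29,500,000 BTU / 3412 = 8,646 kWh → × £0.230 = £1,988.57; + 5 × £21.69 standing = £2,097.02
Difference = |£749.36 − £2,097.02| = £1,347.66

£1347.66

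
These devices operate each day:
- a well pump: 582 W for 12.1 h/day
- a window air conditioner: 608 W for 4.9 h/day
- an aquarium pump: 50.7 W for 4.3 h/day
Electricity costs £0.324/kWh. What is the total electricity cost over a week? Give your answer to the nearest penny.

well pump: 582 W × 12.1 h × 7 d = 49,295 Wh = 49.3 kWh
window air conditioner: 608 W × 4.9 h × 7 d = 20,854 Wh = 20.85 kWh
aquarium pump: 50.7 W × 4.3 h × 7 d = 1,526 Wh = 1.526 kWh
Total energy = 49.3 + 20.85 + 1.526 = 71.68 kWh
Cost = 71.68 kWh × £0.324 = £23.22

£23.22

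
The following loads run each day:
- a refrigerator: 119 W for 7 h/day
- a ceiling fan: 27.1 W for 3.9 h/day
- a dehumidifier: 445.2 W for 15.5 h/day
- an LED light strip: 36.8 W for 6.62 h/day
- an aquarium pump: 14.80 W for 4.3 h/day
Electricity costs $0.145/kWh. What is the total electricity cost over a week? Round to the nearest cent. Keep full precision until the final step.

refrigerator: 119 W × 7 h × 7 d = 5,831 Wh = 5.831 kWh
ceiling fan: 27.1 W × 3.9 h × 7 d = 740 Wh = 0.7398 kWh
dehumidifier: 445.2 W × 15.5 h × 7 d = 48,304 Wh = 48.3 kWh
LED light strip: 36.8 W × 6.62 h × 7 d = 1,705 Wh = 1.705 kWh
aquarium pump: 14.80 W × 4.3 h × 7 d = 445 Wh = 0.4455 kWh
Total energy = 5.831 + 0.7398 + 48.3 + 1.705 + 0.4455 = 57.03 kWh
Cost = 57.03 kWh × $0.145 = $8.27

$8.27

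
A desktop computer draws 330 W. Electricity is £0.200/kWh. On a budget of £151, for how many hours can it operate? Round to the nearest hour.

2288 h

Energy budget = £151 / £0.200 per kWh = 755 kWh = 755,000 Wh
Runtime = 755,000 Wh / 330 W = 2,288 h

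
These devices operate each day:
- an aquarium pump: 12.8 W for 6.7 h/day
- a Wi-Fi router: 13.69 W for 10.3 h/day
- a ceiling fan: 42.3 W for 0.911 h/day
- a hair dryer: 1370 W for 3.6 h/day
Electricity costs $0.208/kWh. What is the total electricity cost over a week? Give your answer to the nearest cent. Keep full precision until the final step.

aquarium pump: 12.8 W × 6.7 h × 7 d = 600 Wh = 0.6003 kWh
Wi-Fi router: 13.69 W × 10.3 h × 7 d = 987 Wh = 0.987 kWh
ceiling fan: 42.3 W × 0.911 h × 7 d = 270 Wh = 0.2697 kWh
hair dryer: 1370 W × 3.6 h × 7 d = 34,524 Wh = 34.52 kWh
Total energy = 0.6003 + 0.987 + 0.2697 + 34.52 = 36.38 kWh
Cost = 36.38 kWh × $0.208 = $7.57

$7.57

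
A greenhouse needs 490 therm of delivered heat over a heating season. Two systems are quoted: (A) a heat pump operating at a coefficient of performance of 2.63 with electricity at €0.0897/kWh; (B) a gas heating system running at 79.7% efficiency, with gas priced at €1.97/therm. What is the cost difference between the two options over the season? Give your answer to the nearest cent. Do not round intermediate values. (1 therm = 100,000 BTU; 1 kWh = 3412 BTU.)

€721.36

Heat load = 490 therm × 100,000 = 49,000,000 BTU
Gas: input = 49,000,000 / 0.797 = 61,480,552 BTU = 614.8 therm → 614.8 × €1.97 = €1,211.17
Heat pump: 49,000,000 BTU / 3412 = 14,360 kWh heat; / 2.63 = 5,460 kWh in → × €0.0897 = €489.81
Difference = |€1,211.17 − €489.81| = €721.36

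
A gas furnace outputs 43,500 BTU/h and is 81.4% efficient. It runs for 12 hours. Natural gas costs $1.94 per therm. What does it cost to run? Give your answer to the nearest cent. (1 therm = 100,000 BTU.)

$12.44

Heat delivered = 43,500 BTU/h × 12 h = 522,000 BTU
Gas input = 522,000 / 0.814 = 641,278 BTU
= 641,278 / 100,000 = 6.413 therm
Cost = 6.413 × $1.94/therm = $12.44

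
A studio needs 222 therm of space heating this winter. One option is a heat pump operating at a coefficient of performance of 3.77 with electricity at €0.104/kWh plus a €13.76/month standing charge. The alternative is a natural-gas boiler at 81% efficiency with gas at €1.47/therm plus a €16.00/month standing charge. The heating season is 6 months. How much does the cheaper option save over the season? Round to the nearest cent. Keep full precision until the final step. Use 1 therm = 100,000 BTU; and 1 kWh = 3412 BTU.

Heat load = 222 therm × 100,000 = 22,200,000 BTU
Gas: input = 22,200,000 / 0.81 = 27,407,407 BTU = 274.1 therm → 274.1 × €1.47 = €402.89; + 6 × €16.00 standing = €498.89
Heat pump: 22,200,000 BTU / 3412 = 6,506 kWh heat; / 3.77 = 1,726 kWh in → × €0.104 = €179.49; + 6 × €13.76 standing = €262.05
Difference = |€498.89 − €262.05| = €236.84

€236.84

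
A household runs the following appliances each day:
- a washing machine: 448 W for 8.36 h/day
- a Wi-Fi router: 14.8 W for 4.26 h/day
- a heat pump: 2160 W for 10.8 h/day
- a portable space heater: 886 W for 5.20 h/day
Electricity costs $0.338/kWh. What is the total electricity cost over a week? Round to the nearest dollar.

$75

washing machine: 448 W × 8.36 h × 7 d = 26,217 Wh = 26.22 kWh
Wi-Fi router: 14.8 W × 4.26 h × 7 d = 441 Wh = 0.4413 kWh
heat pump: 2160 W × 10.8 h × 7 d = 163,296 Wh = 163.3 kWh
portable space heater: 886 W × 5.20 h × 7 d = 32,250 Wh = 32.25 kWh
Total energy = 26.22 + 0.4413 + 163.3 + 32.25 = 222.2 kWh
Cost = 222.2 kWh × $0.338 = $75.11 ≈ $75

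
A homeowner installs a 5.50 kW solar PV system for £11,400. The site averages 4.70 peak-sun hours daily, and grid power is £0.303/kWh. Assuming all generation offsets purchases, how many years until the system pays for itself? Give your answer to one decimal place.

Daily generation = 5.50 kW × 4.70 h = 25.85 kWh
Annual generation = 25.85 × 365 = 9435.2 kWh
Annual savings = 9435.2 × £0.303 = £2,858.88
Payback = £11,400 / £2,858.88 = 3.99 years

4.0 years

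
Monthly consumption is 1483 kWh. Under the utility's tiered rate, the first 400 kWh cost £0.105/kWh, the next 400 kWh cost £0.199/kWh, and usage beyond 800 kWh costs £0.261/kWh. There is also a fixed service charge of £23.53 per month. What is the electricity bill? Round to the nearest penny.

£323.39

First 400 kWh × £0.105 = £42.00
Next 400 kWh × £0.199 = £79.60
Remaining 683 kWh × £0.261 = £178.26
Energy charge = £299.86; + service £23.53 = £323.39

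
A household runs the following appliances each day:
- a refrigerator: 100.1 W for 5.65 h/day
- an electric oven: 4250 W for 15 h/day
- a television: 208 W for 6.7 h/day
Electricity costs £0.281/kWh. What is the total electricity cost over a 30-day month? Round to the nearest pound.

refrigerator: 100.1 W × 5.65 h × 30 d = 16,967 Wh = 16.97 kWh
electric oven: 4250 W × 15 h × 30 d = 1,912,500 Wh = 1,912 kWh
television: 208 W × 6.7 h × 30 d = 41,808 Wh = 41.81 kWh
Total energy = 16.97 + 1,912 + 41.81 = 1,971 kWh
Cost = 1,971 kWh × £0.281 = £553.93 ≈ £554

£554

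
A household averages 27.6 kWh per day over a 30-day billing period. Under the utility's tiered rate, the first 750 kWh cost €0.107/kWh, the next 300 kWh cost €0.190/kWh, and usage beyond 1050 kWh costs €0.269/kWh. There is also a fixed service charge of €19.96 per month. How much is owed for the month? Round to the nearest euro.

Usage = 27.6 kWh/day × 30 days = 828 kWh
First 750 kWh × €0.107 = €80.25
Next 78 kWh × €0.190 = €14.82
Remaining tier: 0 kWh (not reached)
Energy charge = €95.07; + service €19.96 = €115.03 ≈ €115

€115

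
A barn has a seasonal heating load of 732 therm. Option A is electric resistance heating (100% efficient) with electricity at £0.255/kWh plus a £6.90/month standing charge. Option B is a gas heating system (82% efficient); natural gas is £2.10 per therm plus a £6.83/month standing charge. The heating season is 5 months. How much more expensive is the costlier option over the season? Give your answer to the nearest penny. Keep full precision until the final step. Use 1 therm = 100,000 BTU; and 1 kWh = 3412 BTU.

Heat load = 732 therm × 100,000 = 73,200,000 BTU
Gas: input = 73,200,000 / 0.82 = 89,268,293 BTU = 892.7 therm → 892.7 × £2.10 = £1,874.63; + 5 × £6.83 standing = £1,908.78
Electric: 73,200,000 BTU / 3412 = 21,450 kWh → × £0.255 = £5,470.69; + 5 × £6.90 standing = £5,505.19
Difference = |£1,908.78 − £5,505.19| = £3,596.41

£3596.41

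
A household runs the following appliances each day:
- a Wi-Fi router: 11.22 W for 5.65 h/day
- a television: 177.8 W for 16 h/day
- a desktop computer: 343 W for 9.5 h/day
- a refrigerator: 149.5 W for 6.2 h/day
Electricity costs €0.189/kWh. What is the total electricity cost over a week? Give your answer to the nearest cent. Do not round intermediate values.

€9.38

Wi-Fi router: 11.22 W × 5.65 h × 7 d = 444 Wh = 0.4438 kWh
television: 177.8 W × 16 h × 7 d = 19,914 Wh = 19.91 kWh
desktop computer: 343 W × 9.5 h × 7 d = 22,810 Wh = 22.81 kWh
refrigerator: 149.5 W × 6.2 h × 7 d = 6,488 Wh = 6.488 kWh
Total energy = 0.4438 + 19.91 + 22.81 + 6.488 = 49.66 kWh
Cost = 49.66 kWh × €0.189 = €9.38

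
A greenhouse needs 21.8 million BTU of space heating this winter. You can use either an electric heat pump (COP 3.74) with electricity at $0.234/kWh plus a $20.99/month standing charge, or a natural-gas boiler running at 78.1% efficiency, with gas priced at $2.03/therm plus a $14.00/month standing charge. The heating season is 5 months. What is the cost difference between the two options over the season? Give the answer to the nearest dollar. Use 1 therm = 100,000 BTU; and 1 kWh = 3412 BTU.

Heat load = 21.8 × 10⁶ BTU = 21,800,000 BTU
Gas: input = 21,800,000 / 0.781 = 27,912,932 BTU = 279.1 therm → 279.1 × $2.03 = $566.63; + 5 × $14.00 standing = $636.63
Heat pump: 21,800,000 BTU / 3412 = 6,389 kWh heat; / 3.74 = 1,708 kWh in → × $0.234 = $399.75; + 5 × $20.99 standing = $504.70
Difference = |$636.63 − $504.70| = $131.93 ≈ $132

$132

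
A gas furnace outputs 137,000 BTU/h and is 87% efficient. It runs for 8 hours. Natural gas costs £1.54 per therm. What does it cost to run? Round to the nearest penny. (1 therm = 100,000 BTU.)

£19.40

Heat delivered = 137,000 BTU/h × 8 h = 1,096,000 BTU
Gas input = 1,096,000 / 0.87 = 1,259,770 BTU
= 1,259,770 / 100,000 = 12.6 therm
Cost = 12.6 × £1.54/therm = £19.40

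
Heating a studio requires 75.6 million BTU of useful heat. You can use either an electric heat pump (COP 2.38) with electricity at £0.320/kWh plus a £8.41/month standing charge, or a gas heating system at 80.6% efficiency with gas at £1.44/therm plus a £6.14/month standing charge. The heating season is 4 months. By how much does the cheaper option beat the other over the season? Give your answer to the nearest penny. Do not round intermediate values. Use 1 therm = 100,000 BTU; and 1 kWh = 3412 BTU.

Heat load = 75.6 × 10⁶ BTU = 75,600,000 BTU
Gas: input = 75,600,000 / 0.806 = 93,796,526 BTU = 938 therm → 938 × £1.44 = £1,350.67; + 4 × £6.14 standing = £1,375.23
Heat pump: 75,600,000 BTU / 3412 = 22,160 kWh heat; / 2.38 = 9,310 kWh in → × £0.320 = £2,979.10; + 4 × £8.41 standing = £3,012.74
Difference = |£1,375.23 − £3,012.74| = £1,637.51

£1637.51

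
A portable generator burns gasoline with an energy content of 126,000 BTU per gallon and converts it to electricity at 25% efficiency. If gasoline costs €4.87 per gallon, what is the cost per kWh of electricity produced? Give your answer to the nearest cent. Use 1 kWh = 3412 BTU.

€0.53

Electrical output per gallon = 126,000 BTU × 0.25 / 3412 BTU/kWh = 9.232 kWh
Cost per kWh = €4.87 / 9.232 kWh = €0.528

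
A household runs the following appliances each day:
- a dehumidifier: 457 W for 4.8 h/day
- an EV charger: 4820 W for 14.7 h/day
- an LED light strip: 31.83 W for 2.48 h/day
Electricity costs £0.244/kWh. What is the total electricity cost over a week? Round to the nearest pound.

dehumidifier: 457 W × 4.8 h × 7 d = 15,355 Wh = 15.36 kWh
EV charger: 4820 W × 14.7 h × 7 d = 495,978 Wh = 496 kWh
LED light strip: 31.83 W × 2.48 h × 7 d = 553 Wh = 0.5526 kWh
Total energy = 15.36 + 496 + 0.5526 = 511.9 kWh
Cost = 511.9 kWh × £0.244 = £124.90 ≈ £125

£125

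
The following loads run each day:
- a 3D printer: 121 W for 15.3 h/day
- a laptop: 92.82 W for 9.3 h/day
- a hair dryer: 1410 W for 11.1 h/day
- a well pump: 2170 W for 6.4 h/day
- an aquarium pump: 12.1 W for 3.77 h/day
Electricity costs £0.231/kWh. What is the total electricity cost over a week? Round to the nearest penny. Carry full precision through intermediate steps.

3D printer: 121 W × 15.3 h × 7 d = 12,959 Wh = 12.96 kWh
laptop: 92.82 W × 9.3 h × 7 d = 6,043 Wh = 6.043 kWh
hair dryer: 1410 W × 11.1 h × 7 d = 109,557 Wh = 109.6 kWh
well pump: 2170 W × 6.4 h × 7 d = 97,216 Wh = 97.22 kWh
aquarium pump: 12.1 W × 3.77 h × 7 d = 319 Wh = 0.3193 kWh
Total energy = 12.96 + 6.043 + 109.6 + 97.22 + 0.3193 = 226.1 kWh
Cost = 226.1 kWh × £0.231 = £52.23

£52.23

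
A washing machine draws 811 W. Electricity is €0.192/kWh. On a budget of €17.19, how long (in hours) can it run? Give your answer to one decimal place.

110.4 h

Energy budget = €17.19 / €0.192 per kWh = 89.53 kWh = 89,531 Wh
Runtime = 89,531 Wh / 811 W = 110.4 h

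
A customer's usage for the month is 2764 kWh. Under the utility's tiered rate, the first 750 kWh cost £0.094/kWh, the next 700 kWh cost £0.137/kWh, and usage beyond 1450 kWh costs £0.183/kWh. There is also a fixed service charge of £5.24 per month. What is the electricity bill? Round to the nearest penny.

£412.10

First 750 kWh × £0.094 = £70.50
Next 700 kWh × £0.137 = £95.90
Remaining 1314 kWh × £0.183 = £240.46
Energy charge = £406.86; + service £5.24 = £412.10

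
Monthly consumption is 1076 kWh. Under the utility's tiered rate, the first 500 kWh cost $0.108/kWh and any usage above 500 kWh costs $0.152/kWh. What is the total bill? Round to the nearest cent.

$141.55

First 500 kWh × $0.108 = $54.00
Remaining 576 kWh × $0.152 = $87.55
Total = $141.55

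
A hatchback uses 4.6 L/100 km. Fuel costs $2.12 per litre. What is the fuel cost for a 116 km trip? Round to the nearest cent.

Fuel = 4.6 L/100 km × 116 km / 100 = 5.336 L
Cost = 5.336 L × $2.12/L = $11.31

$11.31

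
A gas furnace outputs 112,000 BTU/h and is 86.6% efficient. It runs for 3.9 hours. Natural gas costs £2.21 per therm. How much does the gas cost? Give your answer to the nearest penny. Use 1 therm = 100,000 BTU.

£11.15

Heat delivered = 112,000 BTU/h × 3.9 h = 436,800 BTU
Gas input = 436,800 / 0.866 = 504,388 BTU
= 504,388 / 100,000 = 5.044 therm
Cost = 5.044 × £2.21/therm = £11.15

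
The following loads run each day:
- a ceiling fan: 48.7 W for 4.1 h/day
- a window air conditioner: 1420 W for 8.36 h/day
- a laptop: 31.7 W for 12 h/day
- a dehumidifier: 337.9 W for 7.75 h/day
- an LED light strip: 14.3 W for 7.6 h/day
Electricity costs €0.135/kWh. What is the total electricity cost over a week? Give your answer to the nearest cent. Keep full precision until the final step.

€14.34

ceiling fan: 48.7 W × 4.1 h × 7 d = 1,398 Wh = 1.398 kWh
window air conditioner: 1420 W × 8.36 h × 7 d = 83,098 Wh = 83.1 kWh
laptop: 31.7 W × 12 h × 7 d = 2,663 Wh = 2.663 kWh
dehumidifier: 337.9 W × 7.75 h × 7 d = 18,331 Wh = 18.33 kWh
LED light strip: 14.3 W × 7.6 h × 7 d = 761 Wh = 0.7608 kWh
Total energy = 1.398 + 83.1 + 2.663 + 18.33 + 0.7608 = 106.3 kWh
Cost = 106.3 kWh × €0.135 = €14.34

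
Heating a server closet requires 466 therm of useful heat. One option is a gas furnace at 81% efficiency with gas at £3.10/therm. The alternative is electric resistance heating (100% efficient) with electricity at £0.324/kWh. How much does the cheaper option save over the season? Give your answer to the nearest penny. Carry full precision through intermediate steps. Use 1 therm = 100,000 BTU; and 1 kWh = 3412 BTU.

£2641.63

Heat load = 466 therm × 100,000 = 46,600,000 BTU
Gas: input = 46,600,000 / 0.81 = 57,530,864 BTU = 575.3 therm → 575.3 × £3.10 = £1,783.46
Electric: 46,600,000 BTU / 3412 = 13,660 kWh → × £0.324 = £4,425.09
Difference = |£1,783.46 − £4,425.09| = £2,641.63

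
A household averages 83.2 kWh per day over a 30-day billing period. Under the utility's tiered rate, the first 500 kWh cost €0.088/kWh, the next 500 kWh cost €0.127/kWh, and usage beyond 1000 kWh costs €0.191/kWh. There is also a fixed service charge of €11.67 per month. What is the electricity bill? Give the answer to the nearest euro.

Usage = 83.2 kWh/day × 30 days = 2496 kWh
First 500 kWh × €0.088 = €44.00
Next 500 kWh × €0.127 = €63.50
Remaining 1496 kWh × €0.191 = €285.74
Energy charge = €393.24; + service €11.67 = €404.91 ≈ €405

€405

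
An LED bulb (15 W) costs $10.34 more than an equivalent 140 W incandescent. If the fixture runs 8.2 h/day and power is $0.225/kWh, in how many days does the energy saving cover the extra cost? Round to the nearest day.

Power saved = 140 − 15 = 125 W
Daily energy saved = 125 W × 8.2 h = 1025 Wh = 1.025 kWh
Daily savings = 1.025 × $0.225 = $0.2306
Payback = $10.34 / $0.2306 per day = 44.83 days

45 days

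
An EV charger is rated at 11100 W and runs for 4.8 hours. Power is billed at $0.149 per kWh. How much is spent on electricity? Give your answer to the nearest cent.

$7.94

Energy = 11100 W × 4.8 h = 53,280 Wh = 53.28 kWh
Cost = 53.28 kWh × $0.149/kWh = $7.94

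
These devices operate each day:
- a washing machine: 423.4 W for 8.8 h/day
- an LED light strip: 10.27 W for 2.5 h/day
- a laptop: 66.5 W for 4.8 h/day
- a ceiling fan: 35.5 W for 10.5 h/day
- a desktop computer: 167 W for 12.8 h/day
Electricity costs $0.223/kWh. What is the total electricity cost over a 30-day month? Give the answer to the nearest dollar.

washing machine: 423.4 W × 8.8 h × 30 d = 111,778 Wh = 111.8 kWh
LED light strip: 10.27 W × 2.5 h × 30 d = 770 Wh = 0.7702 kWh
laptop: 66.5 W × 4.8 h × 30 d = 9,576 Wh = 9.576 kWh
ceiling fan: 35.5 W × 10.5 h × 30 d = 11,182 Wh = 11.18 kWh
desktop computer: 167 W × 12.8 h × 30 d = 64,128 Wh = 64.13 kWh
Total energy = 111.8 + 0.7702 + 9.576 + 11.18 + 64.13 = 197.4 kWh
Cost = 197.4 kWh × $0.223 = $44.03 ≈ $44

$44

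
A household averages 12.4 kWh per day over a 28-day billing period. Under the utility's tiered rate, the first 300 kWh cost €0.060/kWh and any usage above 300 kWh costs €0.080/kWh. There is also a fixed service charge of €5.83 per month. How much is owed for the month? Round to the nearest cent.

€27.61

Usage = 12.4 kWh/day × 28 days = 347.2 kWh
First 300 kWh × €0.060 = €18.00
Remaining 47.2 kWh × €0.080 = €3.78
Energy charge = €21.78; + service €5.83 = €27.61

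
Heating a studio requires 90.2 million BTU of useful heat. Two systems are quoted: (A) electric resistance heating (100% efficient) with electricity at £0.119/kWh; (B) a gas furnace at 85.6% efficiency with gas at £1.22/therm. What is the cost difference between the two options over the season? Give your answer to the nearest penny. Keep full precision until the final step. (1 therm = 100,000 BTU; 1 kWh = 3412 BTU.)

Heat load = 90.2 × 10⁶ BTU = 90,200,000 BTU
Gas: input = 90,200,000 / 0.856 = 105,373,832 BTU = 1,054 therm → 1,054 × £1.22 = £1,285.56
Electric: 90,200,000 BTU / 3412 = 26,440 kWh → × £0.119 = £3,145.90
Difference = |£1,285.56 − £3,145.90| = £1,860.34

£1860.34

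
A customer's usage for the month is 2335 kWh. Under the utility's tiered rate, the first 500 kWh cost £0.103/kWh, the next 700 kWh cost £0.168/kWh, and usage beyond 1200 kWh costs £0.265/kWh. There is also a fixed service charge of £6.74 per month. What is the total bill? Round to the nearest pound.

£477

First 500 kWh × £0.103 = £51.50
Next 700 kWh × £0.168 = £117.60
Remaining 1135 kWh × £0.265 = £300.78
Energy charge = £469.88; + service £6.74 = £476.62 ≈ £477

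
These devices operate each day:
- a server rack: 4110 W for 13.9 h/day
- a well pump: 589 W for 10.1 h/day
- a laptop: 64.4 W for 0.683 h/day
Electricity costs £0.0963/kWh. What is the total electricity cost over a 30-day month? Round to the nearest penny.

server rack: 4110 W × 13.9 h × 30 d = 1,713,870 Wh = 1,714 kWh
well pump: 589 W × 10.1 h × 30 d = 178,467 Wh = 178.5 kWh
laptop: 64.4 W × 0.683 h × 30 d = 1,320 Wh = 1.32 kWh
Total energy = 1,714 + 178.5 + 1.32 = 1,894 kWh
Cost = 1,894 kWh × £0.0963 = £182.36

£182.36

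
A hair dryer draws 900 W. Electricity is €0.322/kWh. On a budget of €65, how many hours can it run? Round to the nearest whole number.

Energy budget = €65 / €0.322 per kWh = 201.9 kWh = 201,863 Wh
Runtime = 201,863 Wh / 900 W = 224.3 h

224 h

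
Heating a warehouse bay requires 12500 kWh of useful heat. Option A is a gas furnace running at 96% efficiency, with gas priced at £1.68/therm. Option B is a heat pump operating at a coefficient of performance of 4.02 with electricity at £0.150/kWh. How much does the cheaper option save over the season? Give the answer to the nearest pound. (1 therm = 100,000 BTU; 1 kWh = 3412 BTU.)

Heat load = 12500 kWh × 3412 = 42,650,000 BTU
Gas: input = 42,650,000 / 0.96 = 44,427,083 BTU = 444.3 therm → 444.3 × £1.68 = £746.38
Heat pump: 42,650,000 BTU / 3412 = 12,500 kWh heat; / 4.02 = 3,109 kWh in → × £0.150 = £466.42
Difference = |£746.38 − £466.42| = £279.96 ≈ £280

£280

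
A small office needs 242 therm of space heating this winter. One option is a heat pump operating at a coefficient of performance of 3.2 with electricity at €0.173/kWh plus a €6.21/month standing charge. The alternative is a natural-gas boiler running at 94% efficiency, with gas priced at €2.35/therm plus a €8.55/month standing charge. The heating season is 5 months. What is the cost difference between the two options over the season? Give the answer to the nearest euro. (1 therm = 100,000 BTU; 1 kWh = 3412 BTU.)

€233

Heat load = 242 therm × 100,000 = 24,200,000 BTU
Gas: input = 24,200,000 / 0.94 = 25,744,681 BTU = 257.4 therm → 257.4 × €2.35 = €605.00; + 5 × €8.55 standing = €647.75
Heat pump: 24,200,000 BTU / 3412 = 7,093 kWh heat; / 3.2 = 2,216 kWh in → × €0.173 = €383.44; + 5 × €6.21 standing = €414.49
Difference = |€647.75 − €414.49| = €233.26 ≈ €233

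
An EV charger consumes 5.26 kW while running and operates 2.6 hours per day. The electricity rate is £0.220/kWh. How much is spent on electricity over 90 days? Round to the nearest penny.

Energy = 5260 W × 2.6 h/day × 90 days = 1,230,840 Wh = 1,231 kWh
Cost = 1,231 kWh × £0.220/kWh = £270.78

£270.78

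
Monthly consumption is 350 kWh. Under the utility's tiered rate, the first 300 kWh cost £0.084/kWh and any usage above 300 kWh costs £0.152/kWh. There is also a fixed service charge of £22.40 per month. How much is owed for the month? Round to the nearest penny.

£55.20

First 300 kWh × £0.084 = £25.20
Remaining 50 kWh × £0.152 = £7.60
Energy charge = £32.80; + service £22.40 = £55.20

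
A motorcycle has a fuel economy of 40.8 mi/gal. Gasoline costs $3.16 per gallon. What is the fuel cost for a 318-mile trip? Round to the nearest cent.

$24.63

Fuel = 318 mi / 40.8 mpg = 7.794 gal
Cost = 7.794 gal × $3.16/gal = $24.63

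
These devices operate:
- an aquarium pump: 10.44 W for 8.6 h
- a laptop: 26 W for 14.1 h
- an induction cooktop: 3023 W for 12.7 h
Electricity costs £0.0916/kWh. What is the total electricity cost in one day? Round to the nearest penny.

£3.56

aquarium pump: 10.44 W × 8.6 h = 90 Wh = 0.08978 kWh
laptop: 26 W × 14.1 h = 367 Wh = 0.3666 kWh
induction cooktop: 3023 W × 12.7 h = 38,392 Wh = 38.39 kWh
Total energy = 0.08978 + 0.3666 + 38.39 = 38.85 kWh
Cost = 38.85 kWh × £0.0916 = £3.56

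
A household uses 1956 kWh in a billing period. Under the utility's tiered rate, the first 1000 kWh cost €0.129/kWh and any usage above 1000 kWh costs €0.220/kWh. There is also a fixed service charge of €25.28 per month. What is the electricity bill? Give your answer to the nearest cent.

First 1000 kWh × €0.129 = €129.00
Remaining 956 kWh × €0.220 = €210.32
Energy charge = €339.32; + service €25.28 = €364.60

€364.60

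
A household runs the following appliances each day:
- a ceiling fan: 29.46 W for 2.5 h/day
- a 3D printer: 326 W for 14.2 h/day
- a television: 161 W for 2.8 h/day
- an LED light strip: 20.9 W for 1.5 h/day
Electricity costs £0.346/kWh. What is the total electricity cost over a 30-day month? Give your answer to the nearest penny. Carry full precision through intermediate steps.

ceiling fan: 29.46 W × 2.5 h × 30 d = 2,210 Wh = 2.209 kWh
3D printer: 326 W × 14.2 h × 30 d = 138,876 Wh = 138.9 kWh
television: 161 W × 2.8 h × 30 d = 13,524 Wh = 13.52 kWh
LED light strip: 20.9 W × 1.5 h × 30 d = 940 Wh = 0.9405 kWh
Total energy = 2.209 + 138.9 + 13.52 + 0.9405 = 155.6 kWh
Cost = 155.6 kWh × £0.346 = £53.82

£53.82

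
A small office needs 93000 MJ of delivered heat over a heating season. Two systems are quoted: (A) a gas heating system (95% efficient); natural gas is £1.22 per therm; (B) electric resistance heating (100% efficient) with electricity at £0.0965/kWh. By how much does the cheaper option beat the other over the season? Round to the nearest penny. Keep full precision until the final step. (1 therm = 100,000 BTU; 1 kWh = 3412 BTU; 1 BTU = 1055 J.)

Heat load = 93000 MJ = 93,000,000,000 J / 1055 = 88,151,659 BTU
Gas: input = 88,151,659 / 0.95 = 92,791,220 BTU = 927.9 therm → 927.9 × £1.22 = £1,132.05
Electric: 88,151,659 BTU / 3412 = 25,840 kWh → × £0.0965 = £2,493.15
Difference = |£1,132.05 − £2,493.15| = £1,361.10

£1361.10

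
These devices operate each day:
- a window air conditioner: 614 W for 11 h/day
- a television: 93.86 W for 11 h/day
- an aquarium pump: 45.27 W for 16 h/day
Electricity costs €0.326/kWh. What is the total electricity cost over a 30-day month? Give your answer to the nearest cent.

€83.24

window air conditioner: 614 W × 11 h × 30 d = 202,620 Wh = 202.6 kWh
television: 93.86 W × 11 h × 30 d = 30,974 Wh = 30.97 kWh
aquarium pump: 45.27 W × 16 h × 30 d = 21,730 Wh = 21.73 kWh
Total energy = 202.6 + 30.97 + 21.73 = 255.3 kWh
Cost = 255.3 kWh × €0.326 = €83.24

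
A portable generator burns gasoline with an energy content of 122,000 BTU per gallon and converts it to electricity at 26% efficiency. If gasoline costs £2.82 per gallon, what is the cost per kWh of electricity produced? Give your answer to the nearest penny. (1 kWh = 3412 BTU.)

£0.30

Electrical output per gallon = 122,000 BTU × 0.26 / 3412 BTU/kWh = 9.297 kWh
Cost per kWh = £2.82 / 9.297 kWh = £0.303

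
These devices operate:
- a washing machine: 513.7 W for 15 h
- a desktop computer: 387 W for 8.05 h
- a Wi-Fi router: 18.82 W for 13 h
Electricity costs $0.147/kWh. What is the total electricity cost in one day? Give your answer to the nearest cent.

$1.63

washing machine: 513.7 W × 15 h = 7,706 Wh = 7.706 kWh
desktop computer: 387 W × 8.05 h = 3,115 Wh = 3.115 kWh
Wi-Fi router: 18.82 W × 13 h = 245 Wh = 0.2447 kWh
Total energy = 7.706 + 3.115 + 0.2447 = 11.07 kWh
Cost = 11.07 kWh × $0.147 = $1.63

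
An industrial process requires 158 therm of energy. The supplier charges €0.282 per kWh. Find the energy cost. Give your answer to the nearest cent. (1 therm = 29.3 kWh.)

€1305.49

158 therm × (29.3 kWh/therm) = 4,629 kWh
Cost = 4,629 kWh × €0.282/kWh = €1,305.49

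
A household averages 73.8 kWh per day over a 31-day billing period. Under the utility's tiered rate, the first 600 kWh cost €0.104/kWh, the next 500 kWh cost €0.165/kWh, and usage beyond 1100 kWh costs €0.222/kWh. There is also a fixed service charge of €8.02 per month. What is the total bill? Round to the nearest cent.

€416.61

Usage = 73.8 kWh/day × 31 days = 2287.8 kWh
First 600 kWh × €0.104 = €62.40
Next 500 kWh × €0.165 = €82.50
Remaining 1187.8 kWh × €0.222 = €263.69
Energy charge = €408.59; + service €8.02 = €416.61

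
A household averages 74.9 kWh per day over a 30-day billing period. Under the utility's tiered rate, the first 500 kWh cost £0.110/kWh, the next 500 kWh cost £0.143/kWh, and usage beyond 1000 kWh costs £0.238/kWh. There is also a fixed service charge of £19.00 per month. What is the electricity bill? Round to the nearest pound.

£442

Usage = 74.9 kWh/day × 30 days = 2247 kWh
First 500 kWh × £0.110 = £55.00
Next 500 kWh × £0.143 = £71.50
Remaining 1247 kWh × £0.238 = £296.79
Energy charge = £423.29; + service £19.00 = £442.29 ≈ £442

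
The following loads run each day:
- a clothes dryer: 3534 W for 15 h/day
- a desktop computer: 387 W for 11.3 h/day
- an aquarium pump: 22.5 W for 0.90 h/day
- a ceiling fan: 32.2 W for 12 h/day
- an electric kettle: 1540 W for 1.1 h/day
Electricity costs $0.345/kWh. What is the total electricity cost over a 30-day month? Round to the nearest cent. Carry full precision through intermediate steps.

$615.66

clothes dryer: 3534 W × 15 h × 30 d = 1,590,300 Wh = 1,590 kWh
desktop computer: 387 W × 11.3 h × 30 d = 131,193 Wh = 131.2 kWh
aquarium pump: 22.5 W × 0.90 h × 30 d = 608 Wh = 0.6075 kWh
ceiling fan: 32.2 W × 12 h × 30 d = 11,592 Wh = 11.59 kWh
electric kettle: 1540 W × 1.1 h × 30 d = 50,820 Wh = 50.82 kWh
Total energy = 1,590 + 131.2 + 0.6075 + 11.59 + 50.82 = 1,785 kWh
Cost = 1,785 kWh × $0.345 = $615.66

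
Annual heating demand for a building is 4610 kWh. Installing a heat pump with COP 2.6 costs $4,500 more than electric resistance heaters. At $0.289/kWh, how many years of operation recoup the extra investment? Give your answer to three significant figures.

5.49 years

Resistance: 4610 kWh × $0.289 = $1,332.29/yr
Heat pump: 4610 / 2.6 = 1773 kWh in → × $0.289 = $512.42/yr
Annual savings = $819.87
Payback = $4,500 / $819.87 = 5.49 years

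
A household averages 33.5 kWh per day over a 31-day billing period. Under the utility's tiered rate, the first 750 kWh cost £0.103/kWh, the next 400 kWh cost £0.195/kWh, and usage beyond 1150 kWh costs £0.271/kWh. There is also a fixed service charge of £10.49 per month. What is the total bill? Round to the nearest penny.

£144.00

Usage = 33.5 kWh/day × 31 days = 1038.5 kWh
First 750 kWh × £0.103 = £77.25
Next 288.5 kWh × £0.195 = £56.26
Remaining tier: 0 kWh (not reached)
Energy charge = £133.51; + service £10.49 = £144.00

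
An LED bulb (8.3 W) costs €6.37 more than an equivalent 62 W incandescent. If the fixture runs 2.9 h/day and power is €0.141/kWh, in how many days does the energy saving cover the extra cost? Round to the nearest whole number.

290 days

Power saved = 62 − 8.3 = 53.7 W
Daily energy saved = 53.7 W × 2.9 h = 155.7 Wh = 0.15573 kWh
Daily savings = 0.15573 × €0.141 = €0.0220
Payback = €6.37 / €0.0220 per day = 290.1 days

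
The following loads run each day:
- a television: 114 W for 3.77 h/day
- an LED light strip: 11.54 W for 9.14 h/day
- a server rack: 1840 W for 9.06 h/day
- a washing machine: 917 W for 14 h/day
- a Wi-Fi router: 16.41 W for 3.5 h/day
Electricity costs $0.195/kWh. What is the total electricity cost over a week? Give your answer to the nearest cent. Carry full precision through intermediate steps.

television: 114 W × 3.77 h × 7 d = 3,008 Wh = 3.008 kWh
LED light strip: 11.54 W × 9.14 h × 7 d = 738 Wh = 0.7383 kWh
server rack: 1840 W × 9.06 h × 7 d = 116,693 Wh = 116.7 kWh
washing machine: 917 W × 14 h × 7 d = 89,866 Wh = 89.87 kWh
Wi-Fi router: 16.41 W × 3.5 h × 7 d = 402 Wh = 0.402 kWh
Total energy = 3.008 + 0.7383 + 116.7 + 89.87 + 0.402 = 210.7 kWh
Cost = 210.7 kWh × $0.195 = $41.09

$41.09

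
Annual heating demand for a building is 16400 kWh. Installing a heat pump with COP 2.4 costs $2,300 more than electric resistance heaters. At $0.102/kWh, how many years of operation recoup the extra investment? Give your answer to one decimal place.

Resistance: 16400 kWh × $0.102 = $1,672.80/yr
Heat pump: 16400 / 2.4 = 6833 kWh in → × $0.102 = $697.00/yr
Annual savings = $975.80
Payback = $2,300 / $975.80 = 2.36 years

2.4 years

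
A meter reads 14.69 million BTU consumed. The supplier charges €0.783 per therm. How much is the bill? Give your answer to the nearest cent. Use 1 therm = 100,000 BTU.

€115.02

14.69 million BTU × (10 therm/million BTU) = 146.9 therm
Cost = 146.9 therm × €0.783/therm = €115.02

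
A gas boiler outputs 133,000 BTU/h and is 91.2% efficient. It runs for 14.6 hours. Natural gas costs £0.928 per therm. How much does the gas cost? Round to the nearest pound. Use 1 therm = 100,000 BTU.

£20

Heat delivered = 133,000 BTU/h × 14.6 h = 1,941,800 BTU
Gas input = 1,941,800 / 0.912 = 2,129,167 BTU
= 2,129,167 / 100,000 = 21.29 therm
Cost = 21.29 × £0.928/therm = £19.76 ≈ £20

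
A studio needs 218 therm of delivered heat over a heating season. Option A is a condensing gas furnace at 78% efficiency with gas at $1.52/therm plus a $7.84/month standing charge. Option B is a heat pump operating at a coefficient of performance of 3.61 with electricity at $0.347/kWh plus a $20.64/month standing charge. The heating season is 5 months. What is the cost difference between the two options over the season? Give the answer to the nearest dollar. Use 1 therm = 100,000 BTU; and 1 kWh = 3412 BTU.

$253

Heat load = 218 therm × 100,000 = 21,800,000 BTU
Gas: input = 21,800,000 / 0.780 = 27,948,718 BTU = 279.5 therm → 279.5 × $1.52 = $424.82; + 5 × $7.84 standing = $464.02
Heat pump: 21,800,000 BTU / 3412 = 6,389 kWh heat; / 3.61 = 1,770 kWh in → × $0.347 = $614.14; + 5 × $20.64 standing = $717.34
Difference = |$464.02 − $717.34| = $253.32 ≈ $253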